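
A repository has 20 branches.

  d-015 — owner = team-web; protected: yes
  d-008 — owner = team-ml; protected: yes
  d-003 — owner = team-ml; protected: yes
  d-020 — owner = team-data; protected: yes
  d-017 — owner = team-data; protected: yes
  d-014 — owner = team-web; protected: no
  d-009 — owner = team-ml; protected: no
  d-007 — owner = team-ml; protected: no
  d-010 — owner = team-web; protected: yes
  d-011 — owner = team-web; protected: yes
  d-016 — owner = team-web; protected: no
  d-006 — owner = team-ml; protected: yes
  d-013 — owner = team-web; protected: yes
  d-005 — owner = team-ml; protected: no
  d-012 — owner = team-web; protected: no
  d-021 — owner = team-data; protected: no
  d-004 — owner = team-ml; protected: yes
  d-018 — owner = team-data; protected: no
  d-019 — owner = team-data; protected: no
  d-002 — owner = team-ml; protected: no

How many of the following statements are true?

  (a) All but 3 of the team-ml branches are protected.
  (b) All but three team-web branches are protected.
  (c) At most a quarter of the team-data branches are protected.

(a) team-ml: |A| = 8, |A ∩ B| = 4; needs |A ∖ B| = 3 — false.
(b) team-web: |A| = 7, |A ∩ B| = 4; needs |A ∖ B| = 3 — true.
(c) team-data: |A| = 5, |A ∩ B| = 2; needs |A ∩ B| / |A| ≤ 1/4 — false.

1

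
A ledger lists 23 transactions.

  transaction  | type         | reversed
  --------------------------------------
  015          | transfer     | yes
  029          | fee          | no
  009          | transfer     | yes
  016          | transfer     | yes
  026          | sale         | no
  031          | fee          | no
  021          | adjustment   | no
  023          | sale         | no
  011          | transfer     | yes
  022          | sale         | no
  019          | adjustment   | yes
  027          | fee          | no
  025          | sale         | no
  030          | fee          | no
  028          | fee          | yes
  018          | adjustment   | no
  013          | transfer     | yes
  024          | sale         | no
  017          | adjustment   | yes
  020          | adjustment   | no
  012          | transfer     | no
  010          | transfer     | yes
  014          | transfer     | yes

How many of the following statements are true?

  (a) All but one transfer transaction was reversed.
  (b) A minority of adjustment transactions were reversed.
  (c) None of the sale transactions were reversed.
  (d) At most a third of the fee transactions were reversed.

(a) transfer: |A| = 8, |A ∩ B| = 7; needs |A ∖ B| = 1 — true.
(b) adjustment: |A| = 5, |A ∩ B| = 2; needs |A ∩ B| < |A ∖ B| — true.
(c) sale: |A| = 5, |A ∩ B| = 0; needs A ∩ B = ∅ (|A ∩ B| = 0) — true.
(d) fee: |A| = 5, |A ∩ B| = 1; needs |A ∩ B| / |A| ≤ 1/3 — true.

4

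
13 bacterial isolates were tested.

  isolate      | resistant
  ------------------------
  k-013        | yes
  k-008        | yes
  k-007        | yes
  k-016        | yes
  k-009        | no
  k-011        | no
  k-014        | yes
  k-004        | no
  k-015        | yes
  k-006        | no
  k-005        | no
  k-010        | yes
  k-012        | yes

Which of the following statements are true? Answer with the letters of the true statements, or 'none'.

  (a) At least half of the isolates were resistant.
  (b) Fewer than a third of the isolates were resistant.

|A| = 13, |A ∩ B| = 8, |A ∖ B| = 5.
(a) |A ∩ B| ≥ |A ∖ B|: holds.
(b) |A ∩ B| / |A| < 1/3: fails.

(a)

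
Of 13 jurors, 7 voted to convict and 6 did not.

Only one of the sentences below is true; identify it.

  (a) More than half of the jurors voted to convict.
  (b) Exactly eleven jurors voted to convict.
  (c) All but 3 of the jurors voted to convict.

|A| = 13, |A ∩ B| = 7, |A ∖ B| = 6.
(a) requires |A ∩ B| > |A ∖ B|: true.
(b) requires |A ∩ B| = 11: false.
(c) requires |A ∖ B| = 3: false.

(a)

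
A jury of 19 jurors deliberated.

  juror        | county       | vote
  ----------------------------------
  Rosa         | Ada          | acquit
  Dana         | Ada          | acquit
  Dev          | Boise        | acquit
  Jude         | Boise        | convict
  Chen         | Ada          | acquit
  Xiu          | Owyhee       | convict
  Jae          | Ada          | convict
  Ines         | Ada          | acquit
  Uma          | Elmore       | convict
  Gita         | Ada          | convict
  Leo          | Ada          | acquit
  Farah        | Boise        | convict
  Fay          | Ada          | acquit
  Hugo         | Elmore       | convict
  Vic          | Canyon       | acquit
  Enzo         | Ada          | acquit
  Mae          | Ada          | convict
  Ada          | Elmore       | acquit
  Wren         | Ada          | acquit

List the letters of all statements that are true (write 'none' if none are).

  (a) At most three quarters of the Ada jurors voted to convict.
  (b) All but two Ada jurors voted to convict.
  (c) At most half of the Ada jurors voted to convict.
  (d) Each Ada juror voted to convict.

(a), (c)

|A| = 11, |A ∩ B| = 3, |A ∖ B| = 8.
(a) |A ∩ B| / |A| ≤ 3/4: holds.
(b) |A ∖ B| = 2: fails.
(c) |A ∩ B| ≤ |A ∖ B|: holds.
(d) A ⊆ B, i.e. every element of A is in B (|A ∖ B| = 0): fails.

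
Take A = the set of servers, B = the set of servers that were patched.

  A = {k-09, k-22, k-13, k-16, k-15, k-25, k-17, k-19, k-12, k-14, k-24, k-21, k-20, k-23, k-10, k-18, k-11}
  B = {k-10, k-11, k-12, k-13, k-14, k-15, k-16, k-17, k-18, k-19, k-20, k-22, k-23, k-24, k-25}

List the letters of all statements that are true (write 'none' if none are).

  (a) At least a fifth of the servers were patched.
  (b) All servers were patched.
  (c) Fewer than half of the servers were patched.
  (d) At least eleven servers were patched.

(a), (d)

|A| = 17, |A ∩ B| = 15, |A ∖ B| = 2.
(a) |A ∩ B| / |A| ≥ 1/5: holds.
(b) A ⊆ B, i.e. every element of A is in B (|A ∖ B| = 0): fails.
(c) |A ∩ B| < |A ∖ B|: fails.
(d) |A ∩ B| ≥ 11: holds.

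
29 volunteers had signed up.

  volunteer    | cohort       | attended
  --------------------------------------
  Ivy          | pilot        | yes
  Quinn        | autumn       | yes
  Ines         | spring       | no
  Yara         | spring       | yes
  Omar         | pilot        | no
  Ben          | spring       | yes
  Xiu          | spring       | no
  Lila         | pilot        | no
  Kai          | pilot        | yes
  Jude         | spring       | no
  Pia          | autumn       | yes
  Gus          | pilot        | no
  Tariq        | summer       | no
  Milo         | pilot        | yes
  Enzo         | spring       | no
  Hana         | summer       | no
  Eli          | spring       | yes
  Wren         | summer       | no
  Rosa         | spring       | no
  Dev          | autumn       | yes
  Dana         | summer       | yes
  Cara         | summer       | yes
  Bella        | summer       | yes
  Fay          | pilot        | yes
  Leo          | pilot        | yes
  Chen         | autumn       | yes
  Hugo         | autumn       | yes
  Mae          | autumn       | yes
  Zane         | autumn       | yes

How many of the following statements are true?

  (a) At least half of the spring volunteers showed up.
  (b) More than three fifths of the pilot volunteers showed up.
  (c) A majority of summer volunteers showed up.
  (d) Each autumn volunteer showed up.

2

(a) spring: |A| = 8, |A ∩ B| = 3; needs |A ∩ B| ≥ |A ∖ B| — false.
(b) pilot: |A| = 8, |A ∩ B| = 5; needs |A ∩ B| / |A| > 3/5 — true.
(c) summer: |A| = 6, |A ∩ B| = 3; needs |A ∩ B| > |A ∖ B| — false.
(d) autumn: |A| = 7, |A ∩ B| = 7; needs A ⊆ B, i.e. every element of A is in B (|A ∖ B| = 0) — true.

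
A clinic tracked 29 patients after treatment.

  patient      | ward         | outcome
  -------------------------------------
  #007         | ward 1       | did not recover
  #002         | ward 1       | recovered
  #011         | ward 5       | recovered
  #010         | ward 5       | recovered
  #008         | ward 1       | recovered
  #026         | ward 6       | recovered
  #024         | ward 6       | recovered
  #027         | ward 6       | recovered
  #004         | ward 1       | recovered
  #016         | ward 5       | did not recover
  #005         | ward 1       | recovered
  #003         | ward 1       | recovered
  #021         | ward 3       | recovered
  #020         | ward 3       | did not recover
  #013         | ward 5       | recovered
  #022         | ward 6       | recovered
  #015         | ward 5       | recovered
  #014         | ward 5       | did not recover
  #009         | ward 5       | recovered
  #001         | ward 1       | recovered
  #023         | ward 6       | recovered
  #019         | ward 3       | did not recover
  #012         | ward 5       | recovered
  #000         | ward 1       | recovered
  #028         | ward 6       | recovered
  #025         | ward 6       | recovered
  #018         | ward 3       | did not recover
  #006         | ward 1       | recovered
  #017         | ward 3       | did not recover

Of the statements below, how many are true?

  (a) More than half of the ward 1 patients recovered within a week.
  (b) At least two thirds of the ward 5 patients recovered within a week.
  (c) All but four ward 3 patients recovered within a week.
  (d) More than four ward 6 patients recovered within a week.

(a) ward 1: |A| = 9, |A ∩ B| = 8; needs |A ∩ B| > |A ∖ B| — true.
(b) ward 5: |A| = 8, |A ∩ B| = 6; needs |A ∩ B| / |A| ≥ 2/3 — true.
(c) ward 3: |A| = 5, |A ∩ B| = 1; needs |A ∖ B| = 4 — true.
(d) ward 6: |A| = 7, |A ∩ B| = 7; needs |A ∩ B| > 4 — true.

4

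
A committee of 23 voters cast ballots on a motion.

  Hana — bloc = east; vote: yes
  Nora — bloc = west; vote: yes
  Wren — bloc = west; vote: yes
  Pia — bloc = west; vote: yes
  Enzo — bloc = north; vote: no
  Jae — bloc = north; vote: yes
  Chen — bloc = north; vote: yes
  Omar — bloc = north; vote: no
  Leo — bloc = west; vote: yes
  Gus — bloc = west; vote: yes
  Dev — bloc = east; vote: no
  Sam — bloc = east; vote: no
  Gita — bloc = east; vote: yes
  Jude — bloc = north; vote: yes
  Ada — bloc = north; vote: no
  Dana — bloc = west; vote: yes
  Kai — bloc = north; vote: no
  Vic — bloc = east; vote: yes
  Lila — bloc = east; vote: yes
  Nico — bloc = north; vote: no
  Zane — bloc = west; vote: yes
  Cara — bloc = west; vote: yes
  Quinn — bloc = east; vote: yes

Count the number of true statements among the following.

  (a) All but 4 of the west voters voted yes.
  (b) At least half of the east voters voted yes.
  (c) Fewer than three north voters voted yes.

(a) west: |A| = 8, |A ∩ B| = 8; needs |A ∖ B| = 4 — false.
(b) east: |A| = 7, |A ∩ B| = 5; needs |A ∩ B| ≥ |A ∖ B| — true.
(c) north: |A| = 8, |A ∩ B| = 3; needs |A ∩ B| < 3 — false.

1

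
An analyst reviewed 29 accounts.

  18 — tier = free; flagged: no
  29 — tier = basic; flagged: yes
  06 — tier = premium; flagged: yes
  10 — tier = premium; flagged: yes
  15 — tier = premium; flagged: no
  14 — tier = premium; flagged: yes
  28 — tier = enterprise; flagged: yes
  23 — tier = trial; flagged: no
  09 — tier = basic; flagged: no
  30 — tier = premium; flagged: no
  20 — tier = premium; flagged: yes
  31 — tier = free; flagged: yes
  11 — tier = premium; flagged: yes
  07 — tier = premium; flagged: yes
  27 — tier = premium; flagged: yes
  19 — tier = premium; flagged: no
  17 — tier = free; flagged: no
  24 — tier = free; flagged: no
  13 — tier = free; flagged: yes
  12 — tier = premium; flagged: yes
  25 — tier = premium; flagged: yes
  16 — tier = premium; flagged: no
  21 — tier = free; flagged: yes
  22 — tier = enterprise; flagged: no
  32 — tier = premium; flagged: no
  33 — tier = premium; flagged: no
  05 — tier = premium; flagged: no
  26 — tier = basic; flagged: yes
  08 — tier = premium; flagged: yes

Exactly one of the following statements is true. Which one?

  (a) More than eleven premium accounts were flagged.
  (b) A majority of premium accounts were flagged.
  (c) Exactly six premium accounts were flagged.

|A| = 17, |A ∩ B| = 10, |A ∖ B| = 7.
(a) requires |A ∩ B| > 11: false.
(b) requires |A ∩ B| > |A ∖ B|: true.
(c) requires |A ∩ B| = 6: false.

(b)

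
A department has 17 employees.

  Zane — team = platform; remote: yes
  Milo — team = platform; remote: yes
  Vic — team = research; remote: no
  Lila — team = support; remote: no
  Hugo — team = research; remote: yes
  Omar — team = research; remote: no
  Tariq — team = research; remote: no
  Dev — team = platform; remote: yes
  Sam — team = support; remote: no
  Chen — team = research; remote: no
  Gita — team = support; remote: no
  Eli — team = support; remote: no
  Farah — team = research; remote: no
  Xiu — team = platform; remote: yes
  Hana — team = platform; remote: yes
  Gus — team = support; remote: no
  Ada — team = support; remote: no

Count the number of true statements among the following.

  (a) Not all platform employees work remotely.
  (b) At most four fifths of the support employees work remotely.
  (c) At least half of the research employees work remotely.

(a) platform: |A| = 5, |A ∩ B| = 5; needs A ⊄ B (|A ∖ B| ≥ 1) — false.
(b) support: |A| = 6, |A ∩ B| = 0; needs |A ∩ B| / |A| ≤ 4/5 — true.
(c) research: |A| = 6, |A ∩ B| = 1; needs |A ∩ B| ≥ |A ∖ B| — false.

1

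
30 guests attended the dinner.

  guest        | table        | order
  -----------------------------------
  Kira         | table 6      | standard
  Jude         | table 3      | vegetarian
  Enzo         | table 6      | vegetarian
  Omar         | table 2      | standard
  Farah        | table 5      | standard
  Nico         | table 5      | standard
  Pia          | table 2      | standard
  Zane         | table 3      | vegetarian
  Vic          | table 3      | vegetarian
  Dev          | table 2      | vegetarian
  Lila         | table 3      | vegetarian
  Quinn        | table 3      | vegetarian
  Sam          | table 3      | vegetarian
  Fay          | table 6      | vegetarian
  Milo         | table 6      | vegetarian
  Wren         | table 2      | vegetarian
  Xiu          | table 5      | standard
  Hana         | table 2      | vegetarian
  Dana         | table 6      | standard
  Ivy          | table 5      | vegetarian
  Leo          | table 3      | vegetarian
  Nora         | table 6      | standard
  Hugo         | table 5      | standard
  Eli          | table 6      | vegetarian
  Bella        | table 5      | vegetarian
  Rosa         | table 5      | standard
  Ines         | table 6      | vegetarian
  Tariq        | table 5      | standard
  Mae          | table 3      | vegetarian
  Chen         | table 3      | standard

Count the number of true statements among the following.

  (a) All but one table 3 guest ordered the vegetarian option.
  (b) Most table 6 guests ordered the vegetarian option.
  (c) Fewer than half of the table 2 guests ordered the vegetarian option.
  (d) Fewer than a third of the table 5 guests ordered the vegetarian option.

3

(a) table 3: |A| = 9, |A ∩ B| = 8; needs |A ∖ B| = 1 — true.
(b) table 6: |A| = 8, |A ∩ B| = 5; needs |A ∩ B| > |A ∖ B| — true.
(c) table 2: |A| = 5, |A ∩ B| = 3; needs |A ∩ B| < |A ∖ B| — false.
(d) table 5: |A| = 8, |A ∩ B| = 2; needs |A ∩ B| / |A| < 1/3 — true.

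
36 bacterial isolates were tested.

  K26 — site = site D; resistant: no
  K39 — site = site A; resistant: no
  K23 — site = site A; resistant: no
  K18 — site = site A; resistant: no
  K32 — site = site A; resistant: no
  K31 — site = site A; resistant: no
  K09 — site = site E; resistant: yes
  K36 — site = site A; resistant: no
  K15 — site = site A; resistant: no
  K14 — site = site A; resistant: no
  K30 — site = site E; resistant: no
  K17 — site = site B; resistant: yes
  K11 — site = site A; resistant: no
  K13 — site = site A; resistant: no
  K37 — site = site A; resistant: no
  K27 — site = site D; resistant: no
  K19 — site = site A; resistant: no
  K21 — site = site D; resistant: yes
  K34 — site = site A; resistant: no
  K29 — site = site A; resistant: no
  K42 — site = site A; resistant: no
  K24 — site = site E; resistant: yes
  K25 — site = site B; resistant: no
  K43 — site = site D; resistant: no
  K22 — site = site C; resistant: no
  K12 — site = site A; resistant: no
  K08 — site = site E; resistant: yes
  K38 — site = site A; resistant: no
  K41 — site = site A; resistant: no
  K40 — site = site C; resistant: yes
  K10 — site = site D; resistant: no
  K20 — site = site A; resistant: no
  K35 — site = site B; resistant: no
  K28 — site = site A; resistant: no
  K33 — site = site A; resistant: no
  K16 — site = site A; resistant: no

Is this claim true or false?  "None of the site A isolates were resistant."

True

'None of the site A isolates were resistant' holds iff A ∩ B = ∅ (|A ∩ B| = 0).
|A| = 22, |A ∩ B| = 0, |A ∖ B| = 22.
So the statement is true.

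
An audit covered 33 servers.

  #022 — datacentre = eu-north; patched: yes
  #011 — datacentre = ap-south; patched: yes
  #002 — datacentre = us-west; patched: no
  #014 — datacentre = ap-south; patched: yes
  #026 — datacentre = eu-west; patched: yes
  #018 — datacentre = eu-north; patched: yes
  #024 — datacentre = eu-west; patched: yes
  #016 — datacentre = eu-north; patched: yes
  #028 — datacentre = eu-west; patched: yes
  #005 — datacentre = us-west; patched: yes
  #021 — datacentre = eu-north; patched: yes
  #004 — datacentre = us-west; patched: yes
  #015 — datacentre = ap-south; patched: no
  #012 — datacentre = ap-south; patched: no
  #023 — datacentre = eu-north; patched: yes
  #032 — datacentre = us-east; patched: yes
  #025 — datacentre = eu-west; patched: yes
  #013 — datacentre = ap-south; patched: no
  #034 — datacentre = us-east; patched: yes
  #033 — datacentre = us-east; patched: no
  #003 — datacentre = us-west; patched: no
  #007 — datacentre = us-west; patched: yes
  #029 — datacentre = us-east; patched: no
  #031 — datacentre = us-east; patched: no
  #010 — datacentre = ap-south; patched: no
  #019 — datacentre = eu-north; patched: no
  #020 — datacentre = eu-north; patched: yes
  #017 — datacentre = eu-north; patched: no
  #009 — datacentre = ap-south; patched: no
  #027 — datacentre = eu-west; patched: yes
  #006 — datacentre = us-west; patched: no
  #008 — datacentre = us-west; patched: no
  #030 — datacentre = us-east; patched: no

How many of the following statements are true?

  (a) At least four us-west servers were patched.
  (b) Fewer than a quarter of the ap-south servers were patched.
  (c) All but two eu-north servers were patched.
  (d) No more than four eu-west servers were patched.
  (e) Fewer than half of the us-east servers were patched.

(a) us-west: |A| = 7, |A ∩ B| = 3; needs |A ∩ B| ≥ 4 — false.
(b) ap-south: |A| = 7, |A ∩ B| = 2; needs |A ∩ B| / |A| < 1/4 — false.
(c) eu-north: |A| = 8, |A ∩ B| = 6; needs |A ∖ B| = 2 — true.
(d) eu-west: |A| = 5, |A ∩ B| = 5; needs |A ∩ B| ≤ 4 — false.
(e) us-east: |A| = 6, |A ∩ B| = 2; needs |A ∩ B| < |A ∖ B| — true.

2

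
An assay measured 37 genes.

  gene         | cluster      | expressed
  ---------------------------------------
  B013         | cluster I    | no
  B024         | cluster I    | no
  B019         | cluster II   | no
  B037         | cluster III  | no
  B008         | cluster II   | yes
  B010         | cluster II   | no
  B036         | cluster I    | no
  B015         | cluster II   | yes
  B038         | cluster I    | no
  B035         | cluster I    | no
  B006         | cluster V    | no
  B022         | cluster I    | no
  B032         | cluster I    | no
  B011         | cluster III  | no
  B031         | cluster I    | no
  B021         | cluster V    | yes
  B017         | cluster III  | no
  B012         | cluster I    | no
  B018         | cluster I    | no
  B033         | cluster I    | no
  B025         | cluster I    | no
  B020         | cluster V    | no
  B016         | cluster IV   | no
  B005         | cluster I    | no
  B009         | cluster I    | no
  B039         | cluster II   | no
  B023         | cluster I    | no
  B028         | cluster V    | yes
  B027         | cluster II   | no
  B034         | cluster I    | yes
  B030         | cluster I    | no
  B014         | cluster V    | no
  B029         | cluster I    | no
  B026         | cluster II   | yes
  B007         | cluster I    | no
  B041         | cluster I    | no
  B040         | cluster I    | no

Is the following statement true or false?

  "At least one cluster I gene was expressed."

Truth condition: A ∩ B ≠ ∅ (|A ∩ B| ≥ 1).
|A| = 21, |A ∩ B| = 1, |A ∖ B| = 20.
So the statement is true.

True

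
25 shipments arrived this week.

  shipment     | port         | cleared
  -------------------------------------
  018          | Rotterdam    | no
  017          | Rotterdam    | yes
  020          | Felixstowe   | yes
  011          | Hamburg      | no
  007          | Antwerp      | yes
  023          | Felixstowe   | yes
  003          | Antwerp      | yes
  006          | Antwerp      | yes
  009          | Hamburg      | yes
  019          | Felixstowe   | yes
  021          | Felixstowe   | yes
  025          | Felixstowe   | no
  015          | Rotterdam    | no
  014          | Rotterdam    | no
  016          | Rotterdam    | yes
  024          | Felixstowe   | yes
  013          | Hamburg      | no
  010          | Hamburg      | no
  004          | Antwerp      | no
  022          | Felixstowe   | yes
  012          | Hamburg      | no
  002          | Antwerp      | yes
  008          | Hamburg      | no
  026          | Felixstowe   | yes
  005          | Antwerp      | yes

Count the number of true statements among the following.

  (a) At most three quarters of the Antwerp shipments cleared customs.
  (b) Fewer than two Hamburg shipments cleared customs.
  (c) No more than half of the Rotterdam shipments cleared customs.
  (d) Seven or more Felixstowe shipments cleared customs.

3

(a) Antwerp: |A| = 6, |A ∩ B| = 5; needs |A ∩ B| / |A| ≤ 3/4 — false.
(b) Hamburg: |A| = 6, |A ∩ B| = 1; needs |A ∩ B| < 2 — true.
(c) Rotterdam: |A| = 5, |A ∩ B| = 2; needs |A ∩ B| ≤ |A ∖ B| — true.
(d) Felixstowe: |A| = 8, |A ∩ B| = 7; needs |A ∩ B| ≥ 7 — true.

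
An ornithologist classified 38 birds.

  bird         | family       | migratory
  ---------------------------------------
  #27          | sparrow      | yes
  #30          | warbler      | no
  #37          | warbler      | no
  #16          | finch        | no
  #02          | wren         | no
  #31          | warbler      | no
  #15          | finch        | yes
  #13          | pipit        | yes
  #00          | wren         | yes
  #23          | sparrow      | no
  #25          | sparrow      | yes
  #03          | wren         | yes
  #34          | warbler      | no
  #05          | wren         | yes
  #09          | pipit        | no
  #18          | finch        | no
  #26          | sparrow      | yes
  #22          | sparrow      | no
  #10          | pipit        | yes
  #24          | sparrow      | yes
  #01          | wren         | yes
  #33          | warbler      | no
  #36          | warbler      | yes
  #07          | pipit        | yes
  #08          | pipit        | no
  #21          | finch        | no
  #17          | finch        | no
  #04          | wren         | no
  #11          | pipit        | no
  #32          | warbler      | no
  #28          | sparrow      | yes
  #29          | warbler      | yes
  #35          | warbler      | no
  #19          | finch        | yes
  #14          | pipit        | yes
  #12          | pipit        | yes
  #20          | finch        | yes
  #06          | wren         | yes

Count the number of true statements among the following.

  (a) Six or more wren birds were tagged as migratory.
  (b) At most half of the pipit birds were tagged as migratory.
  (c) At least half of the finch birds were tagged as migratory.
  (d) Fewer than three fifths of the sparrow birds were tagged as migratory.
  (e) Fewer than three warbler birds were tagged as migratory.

(a) wren: |A| = 7, |A ∩ B| = 5; needs |A ∩ B| ≥ 6 — false.
(b) pipit: |A| = 8, |A ∩ B| = 5; needs |A ∩ B| ≤ |A ∖ B| — false.
(c) finch: |A| = 7, |A ∩ B| = 3; needs |A ∩ B| ≥ |A ∖ B| — false.
(d) sparrow: |A| = 7, |A ∩ B| = 5; needs |A ∩ B| / |A| < 3/5 — false.
(e) warbler: |A| = 9, |A ∩ B| = 2; needs |A ∩ B| < 3 — true.

1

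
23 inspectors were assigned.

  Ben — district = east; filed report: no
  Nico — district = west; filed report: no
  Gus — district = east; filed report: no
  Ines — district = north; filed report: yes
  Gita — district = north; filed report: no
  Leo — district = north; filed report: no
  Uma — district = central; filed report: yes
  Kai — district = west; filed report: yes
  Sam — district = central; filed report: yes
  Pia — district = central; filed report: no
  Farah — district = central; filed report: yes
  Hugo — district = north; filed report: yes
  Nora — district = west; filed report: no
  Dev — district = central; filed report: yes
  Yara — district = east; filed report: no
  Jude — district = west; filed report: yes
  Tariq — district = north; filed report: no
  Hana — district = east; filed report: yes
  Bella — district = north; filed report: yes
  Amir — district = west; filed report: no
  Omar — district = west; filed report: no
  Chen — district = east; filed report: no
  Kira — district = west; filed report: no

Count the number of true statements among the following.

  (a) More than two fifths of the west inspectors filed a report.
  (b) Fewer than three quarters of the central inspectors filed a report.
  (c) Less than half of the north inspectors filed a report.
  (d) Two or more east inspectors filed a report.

0

(a) west: |A| = 7, |A ∩ B| = 2; needs |A ∩ B| / |A| > 2/5 — false.
(b) central: |A| = 5, |A ∩ B| = 4; needs |A ∩ B| / |A| < 3/4 — false.
(c) north: |A| = 6, |A ∩ B| = 3; needs |A ∩ B| < |A ∖ B| — false.
(d) east: |A| = 5, |A ∩ B| = 1; needs |A ∩ B| ≥ 2 — false.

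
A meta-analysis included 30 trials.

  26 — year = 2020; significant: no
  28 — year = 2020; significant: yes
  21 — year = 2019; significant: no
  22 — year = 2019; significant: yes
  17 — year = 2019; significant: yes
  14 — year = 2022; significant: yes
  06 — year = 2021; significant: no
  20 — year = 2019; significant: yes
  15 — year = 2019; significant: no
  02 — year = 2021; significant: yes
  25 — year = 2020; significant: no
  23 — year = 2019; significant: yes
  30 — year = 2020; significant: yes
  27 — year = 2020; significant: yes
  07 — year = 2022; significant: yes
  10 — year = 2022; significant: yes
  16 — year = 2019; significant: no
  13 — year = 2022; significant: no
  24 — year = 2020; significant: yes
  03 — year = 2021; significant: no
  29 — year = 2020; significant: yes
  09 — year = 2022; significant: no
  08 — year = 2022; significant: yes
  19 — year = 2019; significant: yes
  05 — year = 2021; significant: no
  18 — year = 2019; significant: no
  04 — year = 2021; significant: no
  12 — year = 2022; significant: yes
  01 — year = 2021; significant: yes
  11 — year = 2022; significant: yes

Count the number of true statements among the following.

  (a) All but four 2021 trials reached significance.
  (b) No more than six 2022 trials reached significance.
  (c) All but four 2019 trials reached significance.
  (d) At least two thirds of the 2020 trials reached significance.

4

(a) 2021: |A| = 6, |A ∩ B| = 2; needs |A ∖ B| = 4 — true.
(b) 2022: |A| = 8, |A ∩ B| = 6; needs |A ∩ B| ≤ 6 — true.
(c) 2019: |A| = 9, |A ∩ B| = 5; needs |A ∖ B| = 4 — true.
(d) 2020: |A| = 7, |A ∩ B| = 5; needs |A ∩ B| / |A| ≥ 2/3 — true.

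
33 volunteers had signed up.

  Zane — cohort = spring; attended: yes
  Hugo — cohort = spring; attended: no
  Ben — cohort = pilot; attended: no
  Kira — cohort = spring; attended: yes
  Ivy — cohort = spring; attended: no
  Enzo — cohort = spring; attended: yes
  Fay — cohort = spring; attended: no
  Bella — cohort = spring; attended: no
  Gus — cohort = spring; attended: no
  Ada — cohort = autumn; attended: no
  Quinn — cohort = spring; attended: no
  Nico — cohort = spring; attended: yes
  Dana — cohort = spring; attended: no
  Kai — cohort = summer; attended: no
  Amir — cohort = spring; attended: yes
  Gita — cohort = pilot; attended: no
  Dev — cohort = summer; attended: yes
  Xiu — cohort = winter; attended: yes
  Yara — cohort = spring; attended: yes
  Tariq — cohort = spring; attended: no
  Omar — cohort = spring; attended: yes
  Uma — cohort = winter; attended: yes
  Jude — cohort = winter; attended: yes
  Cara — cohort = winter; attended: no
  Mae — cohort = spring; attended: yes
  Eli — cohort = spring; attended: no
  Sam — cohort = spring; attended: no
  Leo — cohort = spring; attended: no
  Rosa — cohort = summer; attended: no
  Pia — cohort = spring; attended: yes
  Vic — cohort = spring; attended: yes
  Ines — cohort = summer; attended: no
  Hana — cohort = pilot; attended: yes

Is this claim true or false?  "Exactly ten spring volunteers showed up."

True

The determiner here denotes the relation: |A ∩ B| = 10.
|A| = 21, |A ∩ B| = 10, |A ∖ B| = 11.
|A ∩ B| = 10, so the statement is true.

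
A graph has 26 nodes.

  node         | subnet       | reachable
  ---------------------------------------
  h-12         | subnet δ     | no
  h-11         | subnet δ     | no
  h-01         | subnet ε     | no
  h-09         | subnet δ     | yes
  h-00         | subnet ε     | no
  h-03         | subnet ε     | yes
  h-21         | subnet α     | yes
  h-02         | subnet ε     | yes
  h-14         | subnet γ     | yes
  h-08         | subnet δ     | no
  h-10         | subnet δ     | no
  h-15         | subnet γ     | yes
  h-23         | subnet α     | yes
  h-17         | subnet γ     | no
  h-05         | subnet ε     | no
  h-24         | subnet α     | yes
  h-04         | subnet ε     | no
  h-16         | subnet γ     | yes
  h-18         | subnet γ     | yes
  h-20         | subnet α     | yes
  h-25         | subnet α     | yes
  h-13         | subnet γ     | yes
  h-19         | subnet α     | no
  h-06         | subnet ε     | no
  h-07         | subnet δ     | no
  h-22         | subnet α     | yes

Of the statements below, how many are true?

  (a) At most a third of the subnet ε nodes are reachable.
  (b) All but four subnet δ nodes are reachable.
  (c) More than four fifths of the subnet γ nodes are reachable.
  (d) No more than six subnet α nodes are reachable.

(a) subnet ε: |A| = 7, |A ∩ B| = 2; needs |A ∩ B| / |A| ≤ 1/3 — true.
(b) subnet δ: |A| = 6, |A ∩ B| = 1; needs |A ∖ B| = 4 — false.
(c) subnet γ: |A| = 6, |A ∩ B| = 5; needs |A ∩ B| / |A| > 4/5 — true.
(d) subnet α: |A| = 7, |A ∩ B| = 6; needs |A ∩ B| ≤ 6 — true.

3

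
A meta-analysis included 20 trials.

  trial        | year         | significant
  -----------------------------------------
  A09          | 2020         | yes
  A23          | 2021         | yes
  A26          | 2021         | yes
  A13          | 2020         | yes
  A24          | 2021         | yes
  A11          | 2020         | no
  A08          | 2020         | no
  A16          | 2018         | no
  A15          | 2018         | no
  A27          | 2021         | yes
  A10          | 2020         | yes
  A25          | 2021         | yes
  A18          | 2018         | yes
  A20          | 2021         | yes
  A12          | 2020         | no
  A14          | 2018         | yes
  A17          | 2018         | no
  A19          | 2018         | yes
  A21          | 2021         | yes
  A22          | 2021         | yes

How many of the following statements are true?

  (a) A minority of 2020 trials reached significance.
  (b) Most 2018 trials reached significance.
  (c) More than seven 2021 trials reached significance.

1

(a) 2020: |A| = 6, |A ∩ B| = 3; needs |A ∩ B| < |A ∖ B| — false.
(b) 2018: |A| = 6, |A ∩ B| = 3; needs |A ∩ B| > |A ∖ B| — false.
(c) 2021: |A| = 8, |A ∩ B| = 8; needs |A ∩ B| > 7 — true.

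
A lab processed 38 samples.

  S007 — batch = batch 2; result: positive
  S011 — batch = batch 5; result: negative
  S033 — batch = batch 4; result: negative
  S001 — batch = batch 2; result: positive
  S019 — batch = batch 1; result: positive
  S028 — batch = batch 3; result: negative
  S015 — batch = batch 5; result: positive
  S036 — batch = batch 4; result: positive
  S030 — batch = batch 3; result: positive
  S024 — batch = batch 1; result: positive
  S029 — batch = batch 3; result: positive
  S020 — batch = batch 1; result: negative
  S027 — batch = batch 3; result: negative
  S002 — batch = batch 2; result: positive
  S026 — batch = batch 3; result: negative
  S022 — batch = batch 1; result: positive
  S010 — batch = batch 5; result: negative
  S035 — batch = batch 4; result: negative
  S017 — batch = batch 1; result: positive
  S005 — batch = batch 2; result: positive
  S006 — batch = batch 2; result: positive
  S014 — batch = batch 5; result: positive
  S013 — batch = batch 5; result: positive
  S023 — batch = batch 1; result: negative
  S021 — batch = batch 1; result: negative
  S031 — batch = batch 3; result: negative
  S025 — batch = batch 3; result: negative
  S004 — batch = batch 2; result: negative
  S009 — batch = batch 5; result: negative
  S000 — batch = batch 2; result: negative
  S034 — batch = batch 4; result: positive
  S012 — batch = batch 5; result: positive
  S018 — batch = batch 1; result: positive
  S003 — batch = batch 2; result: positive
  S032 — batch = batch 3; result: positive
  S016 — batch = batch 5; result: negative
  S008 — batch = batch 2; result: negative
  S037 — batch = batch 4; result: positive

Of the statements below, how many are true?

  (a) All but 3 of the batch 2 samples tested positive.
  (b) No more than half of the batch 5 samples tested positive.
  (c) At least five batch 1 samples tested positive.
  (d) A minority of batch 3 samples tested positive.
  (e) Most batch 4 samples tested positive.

5

(a) batch 2: |A| = 9, |A ∩ B| = 6; needs |A ∖ B| = 3 — true.
(b) batch 5: |A| = 8, |A ∩ B| = 4; needs |A ∩ B| ≤ |A ∖ B| — true.
(c) batch 1: |A| = 8, |A ∩ B| = 5; needs |A ∩ B| ≥ 5 — true.
(d) batch 3: |A| = 8, |A ∩ B| = 3; needs |A ∩ B| < |A ∖ B| — true.
(e) batch 4: |A| = 5, |A ∩ B| = 3; needs |A ∩ B| > |A ∖ B| — true.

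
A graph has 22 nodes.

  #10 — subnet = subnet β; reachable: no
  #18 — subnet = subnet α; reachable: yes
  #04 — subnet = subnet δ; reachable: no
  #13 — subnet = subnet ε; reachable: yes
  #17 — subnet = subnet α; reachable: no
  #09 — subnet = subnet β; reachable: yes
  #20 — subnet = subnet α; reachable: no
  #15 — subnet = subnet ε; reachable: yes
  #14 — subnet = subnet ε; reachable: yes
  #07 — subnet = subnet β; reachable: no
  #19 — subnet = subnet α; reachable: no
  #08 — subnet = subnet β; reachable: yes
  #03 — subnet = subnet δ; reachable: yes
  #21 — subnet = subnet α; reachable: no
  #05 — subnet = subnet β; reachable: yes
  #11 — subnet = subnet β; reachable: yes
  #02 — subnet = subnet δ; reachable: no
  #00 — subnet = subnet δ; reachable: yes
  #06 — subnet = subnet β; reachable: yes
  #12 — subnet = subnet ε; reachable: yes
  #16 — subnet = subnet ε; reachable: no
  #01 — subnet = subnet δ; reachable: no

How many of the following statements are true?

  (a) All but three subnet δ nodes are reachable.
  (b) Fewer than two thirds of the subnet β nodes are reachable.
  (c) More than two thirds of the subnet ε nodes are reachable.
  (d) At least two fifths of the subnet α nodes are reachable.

2

(a) subnet δ: |A| = 5, |A ∩ B| = 2; needs |A ∖ B| = 3 — true.
(b) subnet β: |A| = 7, |A ∩ B| = 5; needs |A ∩ B| / |A| < 2/3 — false.
(c) subnet ε: |A| = 5, |A ∩ B| = 4; needs |A ∩ B| / |A| > 2/3 — true.
(d) subnet α: |A| = 5, |A ∩ B| = 1; needs |A ∩ B| / |A| ≥ 2/5 — false.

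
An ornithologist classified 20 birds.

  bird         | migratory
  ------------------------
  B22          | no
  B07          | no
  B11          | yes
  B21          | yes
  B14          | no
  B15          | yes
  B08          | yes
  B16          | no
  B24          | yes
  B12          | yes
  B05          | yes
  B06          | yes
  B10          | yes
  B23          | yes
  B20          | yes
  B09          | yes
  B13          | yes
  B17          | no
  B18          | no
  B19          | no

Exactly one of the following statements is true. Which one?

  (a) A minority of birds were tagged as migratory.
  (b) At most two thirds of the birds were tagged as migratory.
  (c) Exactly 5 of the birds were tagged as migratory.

(b)

|A| = 20, |A ∩ B| = 13, |A ∖ B| = 7.
(a) requires |A ∩ B| < |A ∖ B|: false.
(b) requires |A ∩ B| / |A| ≤ 2/3: true.
(c) requires |A ∩ B| = 5: false.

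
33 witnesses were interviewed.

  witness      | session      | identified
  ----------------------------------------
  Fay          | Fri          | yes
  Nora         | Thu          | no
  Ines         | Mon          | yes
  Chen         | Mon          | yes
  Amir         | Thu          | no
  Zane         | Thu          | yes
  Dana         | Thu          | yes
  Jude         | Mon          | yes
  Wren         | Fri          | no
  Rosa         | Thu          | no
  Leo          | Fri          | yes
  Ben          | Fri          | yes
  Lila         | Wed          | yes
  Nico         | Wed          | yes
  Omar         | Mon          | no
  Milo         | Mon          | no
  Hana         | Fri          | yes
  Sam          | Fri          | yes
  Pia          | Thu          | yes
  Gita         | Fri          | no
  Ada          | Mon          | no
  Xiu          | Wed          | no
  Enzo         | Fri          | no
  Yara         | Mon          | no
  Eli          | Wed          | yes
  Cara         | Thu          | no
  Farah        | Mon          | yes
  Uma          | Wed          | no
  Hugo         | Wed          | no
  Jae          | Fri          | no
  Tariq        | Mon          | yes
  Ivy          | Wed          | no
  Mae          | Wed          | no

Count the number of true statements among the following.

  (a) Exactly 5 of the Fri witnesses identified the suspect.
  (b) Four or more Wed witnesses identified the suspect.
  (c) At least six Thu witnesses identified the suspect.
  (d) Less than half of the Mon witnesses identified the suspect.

(a) Fri: |A| = 9, |A ∩ B| = 5; needs |A ∩ B| = 5 — true.
(b) Wed: |A| = 8, |A ∩ B| = 3; needs |A ∩ B| ≥ 4 — false.
(c) Thu: |A| = 7, |A ∩ B| = 3; needs |A ∩ B| ≥ 6 — false.
(d) Mon: |A| = 9, |A ∩ B| = 5; needs |A ∩ B| < |A ∖ B| — false.

1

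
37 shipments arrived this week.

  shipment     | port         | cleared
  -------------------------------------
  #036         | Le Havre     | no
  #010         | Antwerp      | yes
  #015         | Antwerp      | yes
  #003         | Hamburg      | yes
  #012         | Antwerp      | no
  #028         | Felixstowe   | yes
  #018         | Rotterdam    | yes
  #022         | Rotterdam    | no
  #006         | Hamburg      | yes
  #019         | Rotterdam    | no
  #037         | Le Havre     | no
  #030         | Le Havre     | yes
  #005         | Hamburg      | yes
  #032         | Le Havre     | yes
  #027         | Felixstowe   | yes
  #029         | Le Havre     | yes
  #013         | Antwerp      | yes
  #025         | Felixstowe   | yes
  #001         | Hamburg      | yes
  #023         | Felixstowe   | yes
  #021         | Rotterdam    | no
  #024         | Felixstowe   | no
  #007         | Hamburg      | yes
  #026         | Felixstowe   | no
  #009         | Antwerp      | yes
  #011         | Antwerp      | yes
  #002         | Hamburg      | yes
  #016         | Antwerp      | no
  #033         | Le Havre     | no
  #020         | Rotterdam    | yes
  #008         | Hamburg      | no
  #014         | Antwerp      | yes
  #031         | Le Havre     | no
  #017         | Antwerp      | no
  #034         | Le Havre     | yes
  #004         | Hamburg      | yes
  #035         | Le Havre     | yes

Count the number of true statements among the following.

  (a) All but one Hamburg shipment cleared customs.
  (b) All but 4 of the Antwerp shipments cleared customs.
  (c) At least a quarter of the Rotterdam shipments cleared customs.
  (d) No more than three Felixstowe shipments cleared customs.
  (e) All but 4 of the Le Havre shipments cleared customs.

3

(a) Hamburg: |A| = 8, |A ∩ B| = 7; needs |A ∖ B| = 1 — true.
(b) Antwerp: |A| = 9, |A ∩ B| = 6; needs |A ∖ B| = 4 — false.
(c) Rotterdam: |A| = 5, |A ∩ B| = 2; needs |A ∩ B| / |A| ≥ 1/4 — true.
(d) Felixstowe: |A| = 6, |A ∩ B| = 4; needs |A ∩ B| ≤ 3 — false.
(e) Le Havre: |A| = 9, |A ∩ B| = 5; needs |A ∖ B| = 4 — true.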